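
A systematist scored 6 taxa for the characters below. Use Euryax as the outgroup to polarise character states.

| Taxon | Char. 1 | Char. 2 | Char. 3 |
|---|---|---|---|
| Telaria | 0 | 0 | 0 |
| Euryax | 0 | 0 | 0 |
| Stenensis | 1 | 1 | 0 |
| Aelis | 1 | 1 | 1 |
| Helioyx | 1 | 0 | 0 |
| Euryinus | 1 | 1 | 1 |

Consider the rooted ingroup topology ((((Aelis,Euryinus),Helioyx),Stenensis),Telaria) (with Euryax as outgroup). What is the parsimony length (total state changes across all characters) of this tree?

4

Map each character onto ((((Aelis,Euryinus),Helioyx),Stenensis),Telaria) (rooted by Euryax) and count the minimum state changes it requires (Fitch parsimony):
Char. 1: 1; Char. 2: 2; Char. 3: 1.
Total tree length = 4.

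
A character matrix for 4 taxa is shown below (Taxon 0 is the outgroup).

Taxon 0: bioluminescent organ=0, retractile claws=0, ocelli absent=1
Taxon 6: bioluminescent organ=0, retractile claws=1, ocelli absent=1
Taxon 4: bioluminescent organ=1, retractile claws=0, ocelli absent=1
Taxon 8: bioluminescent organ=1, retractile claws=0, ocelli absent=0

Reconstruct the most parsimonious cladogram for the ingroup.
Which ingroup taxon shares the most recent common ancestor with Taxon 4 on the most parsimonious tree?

Character polarity is set by the outgroup: the derived state is whichever differs from the outgroup's state, so for ocelli absent the derived state is '0', and for the remaining characters it is '1'.
bioluminescent organ (derived state '1') is shared by Taxon 4 and Taxon 8 — a synapomorphy uniting that clade.
retractile claws (derived state '1') is unique to Taxon 6 (autapomorphy; uninformative for grouping).
ocelli absent: derived state '0' in Taxon 8 only — an autapomorphy, so it tells us nothing about relationships among taxa.
Most parsimonious ingroup topology: (Taxon 6,(Taxon 4,Taxon 8)).
Taxon 4 and Taxon 8 form a cherry on this tree, so they are sister taxa.

Taxon 8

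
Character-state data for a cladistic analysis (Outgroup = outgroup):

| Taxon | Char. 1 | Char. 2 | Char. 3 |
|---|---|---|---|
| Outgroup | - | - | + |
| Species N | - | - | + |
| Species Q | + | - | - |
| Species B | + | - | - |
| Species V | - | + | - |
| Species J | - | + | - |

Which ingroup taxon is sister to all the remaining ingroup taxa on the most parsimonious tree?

Species N

Character polarity is set by the outgroup: the derived state is whichever differs from the outgroup's state, so for Char. 3 the derived state is '-', and for the remaining characters it is '+'.
Char. 1: derived state '+' in Species B and Species Q only — synapomorphy for {Species B, Species Q}.
Char. 2: derived state '+' in Species J and Species V only — synapomorphy for {Species J, Species V}.
Char. 3 (derived state '-') is shared by Species B, Species J, Species Q, and Species V — a synapomorphy uniting that clade.
Most parsimonious ingroup topology: (Species N,((Species Q,Species B),(Species V,Species J))).
Species N is sister to the clade containing all other ingroup taxa, so it is the earliest-diverging (most basal) ingroup lineage.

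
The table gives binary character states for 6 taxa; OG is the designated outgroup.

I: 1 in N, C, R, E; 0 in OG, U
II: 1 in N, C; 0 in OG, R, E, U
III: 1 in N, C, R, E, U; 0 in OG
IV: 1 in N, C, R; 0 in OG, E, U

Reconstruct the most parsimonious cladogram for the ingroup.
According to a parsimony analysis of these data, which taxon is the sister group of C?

The outgroup has state '0' for every character, so '1' is the derived state throughout.
I: derived state '1' in C, E, N, and R only — synapomorphy for {C, E, N, R}.
II (derived state '1') is shared by C and N — a synapomorphy uniting that clade.
III (derived state '1') is shared by all ingroup taxa — unites the whole ingroup.
IV: derived state '1' in C, N, and R only — synapomorphy for {C, N, R}.
Most parsimonious ingroup topology: ((((N,C),R),E),U).
C and N form a cherry on this tree, so they are sister taxa.

N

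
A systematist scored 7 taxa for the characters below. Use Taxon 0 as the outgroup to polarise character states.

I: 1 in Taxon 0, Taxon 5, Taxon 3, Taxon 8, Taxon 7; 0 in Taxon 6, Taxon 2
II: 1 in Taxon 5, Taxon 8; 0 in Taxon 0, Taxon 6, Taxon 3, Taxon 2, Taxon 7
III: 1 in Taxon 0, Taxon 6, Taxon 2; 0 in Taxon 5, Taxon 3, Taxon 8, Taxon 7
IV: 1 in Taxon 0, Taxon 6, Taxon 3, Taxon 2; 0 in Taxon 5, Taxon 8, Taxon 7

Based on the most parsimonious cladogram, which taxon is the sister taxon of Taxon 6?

Taxon 2

Character polarity is set by the outgroup: the derived state is whichever differs from the outgroup's state, so for I, III, IV the derived state is '0', and for the remaining characters it is '1'.
I (derived state '0') is shared by Taxon 2 and Taxon 6 — a synapomorphy uniting that clade.
II (derived state '1') is shared by Taxon 5 and Taxon 8 — a synapomorphy uniting that clade.
Only Taxon 3, Taxon 5, Taxon 7, and Taxon 8 show the derived state '0' for III, supporting them as a clade.
IV: derived state '0' in Taxon 5, Taxon 7, and Taxon 8 only — synapomorphy for {Taxon 5, Taxon 7, Taxon 8}.
Most parsimonious ingroup topology: ((Taxon 6,Taxon 2),(((Taxon 5,Taxon 8),Taxon 7),Taxon 3)).
Taxon 6 and Taxon 2 form a cherry on this tree, so they are sister taxa.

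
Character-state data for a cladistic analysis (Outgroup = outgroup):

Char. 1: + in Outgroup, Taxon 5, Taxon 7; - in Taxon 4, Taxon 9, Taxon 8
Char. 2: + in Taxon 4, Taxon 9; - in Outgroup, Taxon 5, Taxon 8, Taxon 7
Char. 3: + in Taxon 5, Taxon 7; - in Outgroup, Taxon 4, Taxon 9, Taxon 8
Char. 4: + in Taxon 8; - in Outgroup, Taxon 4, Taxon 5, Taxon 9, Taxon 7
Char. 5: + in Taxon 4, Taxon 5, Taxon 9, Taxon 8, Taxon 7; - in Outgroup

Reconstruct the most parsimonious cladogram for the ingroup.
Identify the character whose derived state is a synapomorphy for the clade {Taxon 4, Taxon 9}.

Char. 2

Character polarity is set by the outgroup: the derived state is whichever differs from the outgroup's state, so for Char. 1 the derived state is '-', and for the remaining characters it is '+'.
Only Taxon 4, Taxon 8, and Taxon 9 show the derived state '-' for Char. 1, supporting them as a clade.
Char. 2 (derived state '+') is shared by Taxon 4 and Taxon 9 — a synapomorphy uniting that clade.
Char. 3: derived state '+' in Taxon 5 and Taxon 7 only — synapomorphy for {Taxon 5, Taxon 7}.
Char. 4: derived state '+' in Taxon 8 only — an autapomorphy, so it tells us nothing about relationships among taxa.
All ingroup taxa share the derived state '+' for Char. 5; it defines the ingroup but does not resolve relationships within it.
Most parsimonious ingroup topology: (((Taxon 4,Taxon 9),Taxon 8),(Taxon 5,Taxon 7)).
The clade {Taxon 4, Taxon 9} is supported by Char. 2: its derived state '+' occurs in exactly those taxa and in no other taxon (including the outgroup).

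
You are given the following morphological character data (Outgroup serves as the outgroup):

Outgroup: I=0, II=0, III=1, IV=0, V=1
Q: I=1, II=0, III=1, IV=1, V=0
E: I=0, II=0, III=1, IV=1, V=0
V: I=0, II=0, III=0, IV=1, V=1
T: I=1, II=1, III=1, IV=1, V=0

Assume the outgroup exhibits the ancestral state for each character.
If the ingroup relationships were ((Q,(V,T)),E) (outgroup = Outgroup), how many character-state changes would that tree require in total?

Map each character onto ((Q,(V,T)),E) (rooted by Outgroup) and count the minimum state changes it requires (Fitch parsimony):
I: 2; II: 1; III: 1; IV: 1; V: 2.
Total tree length = 7.

7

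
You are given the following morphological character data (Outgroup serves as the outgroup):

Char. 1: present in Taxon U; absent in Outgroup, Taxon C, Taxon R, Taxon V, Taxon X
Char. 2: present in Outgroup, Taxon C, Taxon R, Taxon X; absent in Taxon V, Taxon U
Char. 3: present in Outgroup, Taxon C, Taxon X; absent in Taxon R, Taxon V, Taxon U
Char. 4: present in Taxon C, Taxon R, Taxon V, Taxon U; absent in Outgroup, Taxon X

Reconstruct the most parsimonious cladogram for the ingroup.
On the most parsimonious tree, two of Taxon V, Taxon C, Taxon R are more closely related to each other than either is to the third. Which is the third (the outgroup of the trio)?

Taxon C

Character polarity is set by the outgroup: the derived state is whichever differs from the outgroup's state, so for Char. 2, Char. 3 the derived state is 'absent', and for the remaining characters it is 'present'.
Char. 1 (derived state 'present') is unique to Taxon U (autapomorphy; uninformative for grouping).
Char. 2: derived state 'absent' in Taxon U and Taxon V only — synapomorphy for {Taxon U, Taxon V}.
Char. 3 (derived state 'absent') is shared by Taxon R, Taxon U, and Taxon V — a synapomorphy uniting that clade.
Char. 4 (derived state 'present') is shared by Taxon C, Taxon R, Taxon U, and Taxon V — a synapomorphy uniting that clade.
Most parsimonious ingroup topology: ((Taxon C,(Taxon R,(Taxon V,Taxon U))),Taxon X).
Taxon V and Taxon R share a more recent common ancestor with each other than either does with Taxon C, so Taxon C is the least closely related of the three.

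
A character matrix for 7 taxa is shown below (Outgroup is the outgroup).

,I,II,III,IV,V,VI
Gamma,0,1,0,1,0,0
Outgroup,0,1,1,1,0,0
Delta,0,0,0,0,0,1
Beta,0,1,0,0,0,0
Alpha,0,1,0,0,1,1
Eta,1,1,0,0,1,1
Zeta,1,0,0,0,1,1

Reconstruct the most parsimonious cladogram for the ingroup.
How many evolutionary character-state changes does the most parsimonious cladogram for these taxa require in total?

Character polarity is set by the outgroup: the derived state is whichever differs from the outgroup's state, so for II, III, IV the derived state is '0', and for the remaining characters it is '1'.
I: derived state '1' in Eta and Zeta only — synapomorphy for {Eta, Zeta}.
II groups Delta and Zeta, which is incompatible with the clades supported by the remaining characters; treating it as convergent (homoplasy) costs fewer steps than any alternative tree.
III (derived state '0') is shared by all ingroup taxa — unites the whole ingroup.
IV: derived state '0' in Alpha, Beta, Delta, Eta, and Zeta only — synapomorphy for {Alpha, Beta, Delta, Eta, Zeta}.
V (derived state '1') is shared by Alpha, Eta, and Zeta — a synapomorphy uniting that clade.
VI (derived state '1') is shared by Alpha, Delta, Eta, and Zeta — a synapomorphy uniting that clade.
Most parsimonious ingroup topology: (((((Zeta,Eta),Alpha),Delta),Beta),Gamma).
Changes per character on this tree: I: 1; II: 2; III: 1; IV: 1; V: 1; VI: 1.
Total = 7.

7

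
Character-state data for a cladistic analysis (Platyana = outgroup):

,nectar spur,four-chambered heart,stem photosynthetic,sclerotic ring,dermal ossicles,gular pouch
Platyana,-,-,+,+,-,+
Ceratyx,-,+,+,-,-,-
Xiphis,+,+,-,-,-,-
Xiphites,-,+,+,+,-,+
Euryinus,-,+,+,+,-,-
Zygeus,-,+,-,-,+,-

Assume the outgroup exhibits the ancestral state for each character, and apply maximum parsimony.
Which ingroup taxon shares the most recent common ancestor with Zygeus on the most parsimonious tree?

Character polarity is set by the outgroup: the derived state is whichever differs from the outgroup's state, so for stem photosynthetic, sclerotic ring, gular pouch the derived state is '-', and for the remaining characters it is '+'.
nectar spur (derived state '+') is unique to Xiphis (autapomorphy; uninformative for grouping).
four-chambered heart (derived state '+') is shared by all ingroup taxa — unites the whole ingroup.
Only Xiphis and Zygeus show the derived state '-' for stem photosynthetic, supporting them as a clade.
sclerotic ring (derived state '-') is shared by Ceratyx, Xiphis, and Zygeus — a synapomorphy uniting that clade.
dermal ossicles: derived state '+' in Zygeus only — an autapomorphy, so it tells us nothing about relationships among taxa.
gular pouch: derived state '-' in Ceratyx, Euryinus, Xiphis, and Zygeus only — synapomorphy for {Ceratyx, Euryinus, Xiphis, Zygeus}.
Most parsimonious ingroup topology: (((Ceratyx,(Xiphis,Zygeus)),Euryinus),Xiphites).
Zygeus and Xiphis form a cherry on this tree, so they are sister taxa.

Xiphis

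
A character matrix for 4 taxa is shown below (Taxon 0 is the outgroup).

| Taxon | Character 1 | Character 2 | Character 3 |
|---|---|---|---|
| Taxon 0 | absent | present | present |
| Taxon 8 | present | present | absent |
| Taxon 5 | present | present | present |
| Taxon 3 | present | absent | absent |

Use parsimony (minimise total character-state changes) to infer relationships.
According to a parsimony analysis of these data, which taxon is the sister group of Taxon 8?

Taxon 3

Character polarity is set by the outgroup: the derived state is whichever differs from the outgroup's state, so for Character 2, Character 3 the derived state is 'absent', and for the remaining characters it is 'present'.
All ingroup taxa share the derived state 'present' for Character 1; it defines the ingroup but does not resolve relationships within it.
Character 2 (derived state 'absent') is unique to Taxon 3 (autapomorphy; uninformative for grouping).
Character 3: derived state 'absent' in Taxon 3 and Taxon 8 only — synapomorphy for {Taxon 3, Taxon 8}.
Most parsimonious ingroup topology: ((Taxon 8,Taxon 3),Taxon 5).
Taxon 8 and Taxon 3 form a cherry on this tree, so they are sister taxa.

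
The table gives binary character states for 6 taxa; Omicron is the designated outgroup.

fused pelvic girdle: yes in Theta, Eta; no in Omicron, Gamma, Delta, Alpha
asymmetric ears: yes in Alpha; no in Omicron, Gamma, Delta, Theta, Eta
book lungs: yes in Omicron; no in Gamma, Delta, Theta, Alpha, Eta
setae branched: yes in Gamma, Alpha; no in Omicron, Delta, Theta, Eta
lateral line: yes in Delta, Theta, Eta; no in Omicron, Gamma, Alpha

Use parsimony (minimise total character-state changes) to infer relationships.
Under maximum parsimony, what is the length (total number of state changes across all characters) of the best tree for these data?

5

Character polarity is set by the outgroup: the derived state is whichever differs from the outgroup's state, so for book lungs the derived state is 'no', and for the remaining characters it is 'yes'.
fused pelvic girdle: derived state 'yes' in Eta and Theta only — synapomorphy for {Eta, Theta}.
asymmetric ears (derived state 'yes') is unique to Alpha (autapomorphy; uninformative for grouping).
book lungs (derived state 'no') is shared by all ingroup taxa — unites the whole ingroup.
Only Alpha and Gamma show the derived state 'yes' for setae branched, supporting them as a clade.
lateral line: derived state 'yes' in Delta, Eta, and Theta only — synapomorphy for {Delta, Eta, Theta}.
Most parsimonious ingroup topology: ((Gamma,Alpha),(Delta,(Theta,Eta))).
Changes per character on this tree: fused pelvic girdle: 1; asymmetric ears: 1; book lungs: 1; setae branched: 1; lateral line: 1.
Total = 5.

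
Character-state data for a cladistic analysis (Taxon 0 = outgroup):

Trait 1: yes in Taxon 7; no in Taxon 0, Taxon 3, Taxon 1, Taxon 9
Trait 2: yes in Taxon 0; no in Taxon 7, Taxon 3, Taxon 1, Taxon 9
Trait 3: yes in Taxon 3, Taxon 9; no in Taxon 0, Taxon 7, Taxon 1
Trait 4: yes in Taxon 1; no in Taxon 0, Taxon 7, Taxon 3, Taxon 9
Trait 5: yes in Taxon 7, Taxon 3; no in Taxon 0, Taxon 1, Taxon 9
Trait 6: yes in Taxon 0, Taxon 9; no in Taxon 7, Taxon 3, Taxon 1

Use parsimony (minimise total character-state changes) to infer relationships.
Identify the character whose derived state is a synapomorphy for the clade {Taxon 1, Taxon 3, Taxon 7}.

Character polarity is set by the outgroup: the derived state is whichever differs from the outgroup's state, so for Trait 2, Trait 6 the derived state is 'no', and for the remaining characters it is 'yes'.
Trait 1: derived state 'yes' in Taxon 7 only — an autapomorphy, so it tells us nothing about relationships among taxa.
All ingroup taxa share the derived state 'no' for Trait 2; it defines the ingroup but does not resolve relationships within it.
Trait 3 groups Taxon 3 and Taxon 9, which is incompatible with the clades supported by the remaining characters; treating it as convergent (homoplasy) costs fewer steps than any alternative tree.
Trait 4: derived state 'yes' in Taxon 1 only — an autapomorphy, so it tells us nothing about relationships among taxa.
Trait 5: derived state 'yes' in Taxon 3 and Taxon 7 only — synapomorphy for {Taxon 3, Taxon 7}.
Trait 6 (derived state 'no') is shared by Taxon 1, Taxon 3, and Taxon 7 — a synapomorphy uniting that clade.
Most parsimonious ingroup topology: (((Taxon 7,Taxon 3),Taxon 1),Taxon 9).
The clade {Taxon 1, Taxon 3, Taxon 7} is supported by Trait 6: its derived state 'no' occurs in exactly those taxa and in no other taxon (including the outgroup).

Trait 6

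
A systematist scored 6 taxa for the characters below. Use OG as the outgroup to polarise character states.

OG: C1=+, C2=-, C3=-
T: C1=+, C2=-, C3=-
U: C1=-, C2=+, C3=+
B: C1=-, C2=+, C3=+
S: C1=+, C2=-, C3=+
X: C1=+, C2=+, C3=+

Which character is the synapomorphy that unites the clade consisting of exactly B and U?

C1

Character polarity is set by the outgroup: the derived state is whichever differs from the outgroup's state, so for C1 the derived state is '-', and for the remaining characters it is '+'.
Only B and U show the derived state '-' for C1, supporting them as a clade.
C2 (derived state '+') is shared by B, U, and X — a synapomorphy uniting that clade.
C3: derived state '+' in B, S, U, and X only — synapomorphy for {B, S, U, X}.
Most parsimonious ingroup topology: (T,(((U,B),X),S)).
The clade {B, U} is supported by C1: its derived state '-' occurs in exactly those taxa and in no other taxon (including the outgroup).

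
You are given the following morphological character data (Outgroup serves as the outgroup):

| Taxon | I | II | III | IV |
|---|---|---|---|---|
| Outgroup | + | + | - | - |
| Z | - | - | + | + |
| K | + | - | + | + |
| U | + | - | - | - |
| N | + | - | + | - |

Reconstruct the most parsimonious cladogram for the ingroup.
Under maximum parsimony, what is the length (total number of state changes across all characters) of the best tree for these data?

Character polarity is set by the outgroup: the derived state is whichever differs from the outgroup's state, so for I, II the derived state is '-', and for the remaining characters it is '+'.
I (derived state '-') is unique to Z (autapomorphy; uninformative for grouping).
All ingroup taxa share the derived state '-' for II; it defines the ingroup but does not resolve relationships within it.
III (derived state '+') is shared by K, N, and Z — a synapomorphy uniting that clade.
IV (derived state '+') is shared by K and Z — a synapomorphy uniting that clade.
Most parsimonious ingroup topology: (((Z,K),N),U).
Changes per character on this tree: I: 1; II: 1; III: 1; IV: 1.
Total = 4.

4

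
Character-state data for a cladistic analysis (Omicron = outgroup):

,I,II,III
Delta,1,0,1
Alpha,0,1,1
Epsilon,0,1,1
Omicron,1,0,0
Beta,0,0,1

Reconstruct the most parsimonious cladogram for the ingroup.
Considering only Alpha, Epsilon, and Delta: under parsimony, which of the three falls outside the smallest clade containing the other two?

Character polarity is set by the outgroup: the derived state is whichever differs from the outgroup's state, so for I the derived state is '0', and for the remaining characters it is '1'.
Only Alpha, Beta, and Epsilon show the derived state '0' for I, supporting them as a clade.
Only Alpha and Epsilon show the derived state '1' for II, supporting them as a clade.
All ingroup taxa share the derived state '1' for III; it defines the ingroup but does not resolve relationships within it.
Most parsimonious ingroup topology: (((Alpha,Epsilon),Beta),Delta).
Alpha and Epsilon share a more recent common ancestor with each other than either does with Delta, so Delta is the least closely related of the three.

Delta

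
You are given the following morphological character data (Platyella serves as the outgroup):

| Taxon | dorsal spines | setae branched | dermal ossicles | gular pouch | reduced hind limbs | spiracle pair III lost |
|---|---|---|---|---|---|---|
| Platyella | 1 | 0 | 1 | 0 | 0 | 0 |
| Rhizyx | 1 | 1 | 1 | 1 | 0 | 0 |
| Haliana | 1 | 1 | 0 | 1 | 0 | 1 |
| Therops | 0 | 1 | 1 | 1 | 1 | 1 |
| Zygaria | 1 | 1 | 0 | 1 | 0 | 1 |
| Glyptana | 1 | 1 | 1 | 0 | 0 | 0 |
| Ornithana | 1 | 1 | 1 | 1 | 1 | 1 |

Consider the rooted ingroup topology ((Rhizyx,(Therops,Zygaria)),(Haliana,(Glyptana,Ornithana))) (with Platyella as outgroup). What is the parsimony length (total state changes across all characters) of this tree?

11

Map each character onto ((Rhizyx,(Therops,Zygaria)),(Haliana,(Glyptana,Ornithana))) (rooted by Platyella) and count the minimum state changes it requires (Fitch parsimony):
dorsal spines: 1; setae branched: 1; dermal ossicles: 2; gular pouch: 2; reduced hind limbs: 2; spiracle pair III lost: 3.
Total tree length = 11.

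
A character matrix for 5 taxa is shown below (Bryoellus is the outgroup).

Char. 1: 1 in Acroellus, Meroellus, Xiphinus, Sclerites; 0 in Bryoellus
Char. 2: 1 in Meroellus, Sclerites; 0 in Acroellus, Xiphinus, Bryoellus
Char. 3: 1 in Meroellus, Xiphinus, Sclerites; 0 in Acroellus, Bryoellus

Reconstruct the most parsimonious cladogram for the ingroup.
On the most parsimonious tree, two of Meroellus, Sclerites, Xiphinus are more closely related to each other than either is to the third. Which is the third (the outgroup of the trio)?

Xiphinus

The outgroup has state '0' for every character, so '1' is the derived state throughout.
Char. 1 (derived state '1') is shared by all ingroup taxa — unites the whole ingroup.
Only Meroellus and Sclerites show the derived state '1' for Char. 2, supporting them as a clade.
Char. 3 (derived state '1') is shared by Meroellus, Sclerites, and Xiphinus — a synapomorphy uniting that clade.
Most parsimonious ingroup topology: (((Sclerites,Meroellus),Xiphinus),Acroellus).
Meroellus and Sclerites share a more recent common ancestor with each other than either does with Xiphinus, so Xiphinus is the least closely related of the three.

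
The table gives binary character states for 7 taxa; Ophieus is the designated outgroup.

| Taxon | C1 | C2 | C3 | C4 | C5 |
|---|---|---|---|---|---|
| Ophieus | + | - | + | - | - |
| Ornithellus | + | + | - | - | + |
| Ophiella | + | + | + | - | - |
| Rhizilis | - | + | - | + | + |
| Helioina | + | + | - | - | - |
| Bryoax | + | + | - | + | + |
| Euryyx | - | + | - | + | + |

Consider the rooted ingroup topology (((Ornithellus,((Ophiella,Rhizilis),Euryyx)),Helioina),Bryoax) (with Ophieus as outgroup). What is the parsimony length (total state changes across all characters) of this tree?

Map each character onto (((Ornithellus,((Ophiella,Rhizilis),Euryyx)),Helioina),Bryoax) (rooted by Ophieus) and count the minimum state changes it requires (Fitch parsimony):
C1: 2; C2: 1; C3: 2; C4: 3; C5: 3.
Total tree length = 11.

11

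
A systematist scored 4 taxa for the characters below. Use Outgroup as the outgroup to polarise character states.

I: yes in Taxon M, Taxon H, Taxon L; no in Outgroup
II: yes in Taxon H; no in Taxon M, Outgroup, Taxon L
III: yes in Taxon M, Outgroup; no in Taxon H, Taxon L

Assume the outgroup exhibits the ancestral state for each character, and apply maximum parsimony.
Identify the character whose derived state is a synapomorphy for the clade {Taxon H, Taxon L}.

Character polarity is set by the outgroup: the derived state is whichever differs from the outgroup's state, so for III the derived state is 'no', and for the remaining characters it is 'yes'.
All ingroup taxa share the derived state 'yes' for I; it defines the ingroup but does not resolve relationships within it.
II: derived state 'yes' in Taxon H only — an autapomorphy, so it tells us nothing about relationships among taxa.
III: derived state 'no' in Taxon H and Taxon L only — synapomorphy for {Taxon H, Taxon L}.
Most parsimonious ingroup topology: ((Taxon H,Taxon L),Taxon M).
The clade {Taxon H, Taxon L} is supported by III: its derived state 'no' occurs in exactly those taxa and in no other taxon (including the outgroup).

III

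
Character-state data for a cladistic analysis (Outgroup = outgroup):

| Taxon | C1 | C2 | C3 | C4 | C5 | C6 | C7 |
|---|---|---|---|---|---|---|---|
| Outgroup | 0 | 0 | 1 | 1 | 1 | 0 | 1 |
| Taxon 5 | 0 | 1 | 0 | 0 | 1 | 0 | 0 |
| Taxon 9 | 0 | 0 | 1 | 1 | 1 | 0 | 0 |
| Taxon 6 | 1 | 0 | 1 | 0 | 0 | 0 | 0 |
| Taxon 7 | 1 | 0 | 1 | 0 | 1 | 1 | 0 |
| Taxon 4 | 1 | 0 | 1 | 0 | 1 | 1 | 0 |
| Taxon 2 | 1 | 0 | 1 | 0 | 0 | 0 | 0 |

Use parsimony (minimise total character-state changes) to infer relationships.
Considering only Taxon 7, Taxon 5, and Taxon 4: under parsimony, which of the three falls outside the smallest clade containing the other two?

Character polarity is set by the outgroup: the derived state is whichever differs from the outgroup's state, so for C3, C4, C5, C7 the derived state is '0', and for the remaining characters it is '1'.
C1: derived state '1' in Taxon 2, Taxon 4, Taxon 6, and Taxon 7 only — synapomorphy for {Taxon 2, Taxon 4, Taxon 6, Taxon 7}.
C2: derived state '1' in Taxon 5 only — an autapomorphy, so it tells us nothing about relationships among taxa.
C3: derived state '0' in Taxon 5 only — an autapomorphy, so it tells us nothing about relationships among taxa.
Only Taxon 2, Taxon 4, Taxon 5, Taxon 6, and Taxon 7 show the derived state '0' for C4, supporting them as a clade.
C5 (derived state '0') is shared by Taxon 2 and Taxon 6 — a synapomorphy uniting that clade.
C6: derived state '1' in Taxon 4 and Taxon 7 only — synapomorphy for {Taxon 4, Taxon 7}.
C7 (derived state '0') is shared by all ingroup taxa — unites the whole ingroup.
Most parsimonious ingroup topology: ((Taxon 5,((Taxon 6,Taxon 2),(Taxon 7,Taxon 4))),Taxon 9).
Taxon 7 and Taxon 4 share a more recent common ancestor with each other than either does with Taxon 5, so Taxon 5 is the least closely related of the three.

Taxon 5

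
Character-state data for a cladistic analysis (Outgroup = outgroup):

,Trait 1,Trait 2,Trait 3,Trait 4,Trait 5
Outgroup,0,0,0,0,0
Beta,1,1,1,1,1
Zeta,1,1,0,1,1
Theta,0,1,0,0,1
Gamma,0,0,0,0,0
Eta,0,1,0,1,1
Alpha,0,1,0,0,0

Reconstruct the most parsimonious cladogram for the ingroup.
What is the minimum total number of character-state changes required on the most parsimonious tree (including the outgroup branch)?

The outgroup has state '0' for every character, so '1' is the derived state throughout.
Only Beta and Zeta show the derived state '1' for Trait 1, supporting them as a clade.
Trait 2: derived state '1' in Alpha, Beta, Eta, Theta, and Zeta only — synapomorphy for {Alpha, Beta, Eta, Theta, Zeta}.
Trait 3: derived state '1' in Beta only — an autapomorphy, so it tells us nothing about relationships among taxa.
Trait 4 (derived state '1') is shared by Beta, Eta, and Zeta — a synapomorphy uniting that clade.
Only Beta, Eta, Theta, and Zeta show the derived state '1' for Trait 5, supporting them as a clade.
Most parsimonious ingroup topology: (((((Beta,Zeta),Eta),Theta),Alpha),Gamma).
Changes per character on this tree: Trait 1: 1; Trait 2: 1; Trait 3: 1; Trait 4: 1; Trait 5: 1.
Total = 5.

5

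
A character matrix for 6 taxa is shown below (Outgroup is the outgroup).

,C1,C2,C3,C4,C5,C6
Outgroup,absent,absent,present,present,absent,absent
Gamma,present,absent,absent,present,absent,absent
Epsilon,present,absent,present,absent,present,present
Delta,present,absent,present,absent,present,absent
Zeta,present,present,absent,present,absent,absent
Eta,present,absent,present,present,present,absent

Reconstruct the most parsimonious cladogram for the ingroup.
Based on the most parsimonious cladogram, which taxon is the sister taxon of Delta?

Epsilon

Character polarity is set by the outgroup: the derived state is whichever differs from the outgroup's state, so for C3, C4 the derived state is 'absent', and for the remaining characters it is 'present'.
C1 (derived state 'present') is shared by all ingroup taxa — unites the whole ingroup.
C2: derived state 'present' in Zeta only — an autapomorphy, so it tells us nothing about relationships among taxa.
Only Gamma and Zeta show the derived state 'absent' for C3, supporting them as a clade.
Only Delta and Epsilon show the derived state 'absent' for C4, supporting them as a clade.
C5: derived state 'present' in Delta, Epsilon, and Eta only — synapomorphy for {Delta, Epsilon, Eta}.
C6 (derived state 'present') is unique to Epsilon (autapomorphy; uninformative for grouping).
Most parsimonious ingroup topology: ((Gamma,Zeta),((Epsilon,Delta),Eta)).
Delta and Epsilon form a cherry on this tree, so they are sister taxa.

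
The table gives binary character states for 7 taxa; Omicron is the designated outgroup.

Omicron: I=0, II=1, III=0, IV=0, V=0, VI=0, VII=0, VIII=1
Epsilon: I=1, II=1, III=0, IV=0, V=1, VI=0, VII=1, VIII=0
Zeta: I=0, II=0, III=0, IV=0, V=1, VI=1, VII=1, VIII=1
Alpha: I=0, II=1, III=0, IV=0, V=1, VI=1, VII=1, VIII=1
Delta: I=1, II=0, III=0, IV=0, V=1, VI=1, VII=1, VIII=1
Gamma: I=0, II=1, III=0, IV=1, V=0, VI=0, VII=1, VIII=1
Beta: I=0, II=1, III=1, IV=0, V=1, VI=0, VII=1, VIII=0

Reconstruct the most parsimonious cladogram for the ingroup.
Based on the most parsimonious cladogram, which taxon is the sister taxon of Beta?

Epsilon

Character polarity is set by the outgroup: the derived state is whichever differs from the outgroup's state, so for II, VIII the derived state is '0', and for the remaining characters it is '1'.
I (state '1') occurs in Delta and Epsilon but conflicts with the nesting implied by the other characters — most parsimoniously interpreted as homoplasy.
II: derived state '0' in Delta and Zeta only — synapomorphy for {Delta, Zeta}.
III: derived state '1' in Beta only — an autapomorphy, so it tells us nothing about relationships among taxa.
IV (derived state '1') is unique to Gamma (autapomorphy; uninformative for grouping).
Only Alpha, Beta, Delta, Epsilon, and Zeta show the derived state '1' for V, supporting them as a clade.
VI: derived state '1' in Alpha, Delta, and Zeta only — synapomorphy for {Alpha, Delta, Zeta}.
All ingroup taxa share the derived state '1' for VII; it defines the ingroup but does not resolve relationships within it.
Only Beta and Epsilon show the derived state '0' for VIII, supporting them as a clade.
Most parsimonious ingroup topology: ((((Zeta,Delta),Alpha),(Beta,Epsilon)),Gamma).
Beta and Epsilon form a cherry on this tree, so they are sister taxa.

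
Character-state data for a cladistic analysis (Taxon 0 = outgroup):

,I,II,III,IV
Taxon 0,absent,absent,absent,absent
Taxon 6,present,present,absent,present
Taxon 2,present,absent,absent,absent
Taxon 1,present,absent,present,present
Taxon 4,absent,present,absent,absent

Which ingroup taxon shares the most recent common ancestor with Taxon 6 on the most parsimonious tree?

Taxon 1

The outgroup has state 'absent' for every character, so 'present' is the derived state throughout.
I (derived state 'present') is shared by Taxon 1, Taxon 2, and Taxon 6 — a synapomorphy uniting that clade.
II groups Taxon 4 and Taxon 6, which is incompatible with the clades supported by the remaining characters; treating it as convergent (homoplasy) costs fewer steps than any alternative tree.
III: derived state 'present' in Taxon 1 only — an autapomorphy, so it tells us nothing about relationships among taxa.
IV: derived state 'present' in Taxon 1 and Taxon 6 only — synapomorphy for {Taxon 1, Taxon 6}.
Most parsimonious ingroup topology: (((Taxon 6,Taxon 1),Taxon 2),Taxon 4).
Taxon 6 and Taxon 1 form a cherry on this tree, so they are sister taxa.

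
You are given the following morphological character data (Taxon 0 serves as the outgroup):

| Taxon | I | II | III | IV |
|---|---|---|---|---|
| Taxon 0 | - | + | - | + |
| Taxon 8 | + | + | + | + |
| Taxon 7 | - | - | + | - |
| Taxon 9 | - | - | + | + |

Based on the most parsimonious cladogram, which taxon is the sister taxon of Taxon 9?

Character polarity is set by the outgroup: the derived state is whichever differs from the outgroup's state, so for II, IV the derived state is '-', and for the remaining characters it is '+'.
I (derived state '+') is unique to Taxon 8 (autapomorphy; uninformative for grouping).
Only Taxon 7 and Taxon 9 show the derived state '-' for II, supporting them as a clade.
All ingroup taxa share the derived state '+' for III; it defines the ingroup but does not resolve relationships within it.
IV (derived state '-') is unique to Taxon 7 (autapomorphy; uninformative for grouping).
Most parsimonious ingroup topology: (Taxon 8,(Taxon 7,Taxon 9)).
Taxon 9 and Taxon 7 form a cherry on this tree, so they are sister taxa.

Taxon 7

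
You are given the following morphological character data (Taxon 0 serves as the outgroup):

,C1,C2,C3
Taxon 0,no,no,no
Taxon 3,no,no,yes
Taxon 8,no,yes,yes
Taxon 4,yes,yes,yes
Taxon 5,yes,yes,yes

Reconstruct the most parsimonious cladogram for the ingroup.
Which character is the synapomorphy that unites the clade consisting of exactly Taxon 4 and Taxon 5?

The outgroup has state 'no' for every character, so 'yes' is the derived state throughout.
C1 (derived state 'yes') is shared by Taxon 4 and Taxon 5 — a synapomorphy uniting that clade.
C2: derived state 'yes' in Taxon 4, Taxon 5, and Taxon 8 only — synapomorphy for {Taxon 4, Taxon 5, Taxon 8}.
All ingroup taxa share the derived state 'yes' for C3; it defines the ingroup but does not resolve relationships within it.
Most parsimonious ingroup topology: (Taxon 3,(Taxon 8,(Taxon 4,Taxon 5))).
The clade {Taxon 4, Taxon 5} is supported by C1: its derived state 'yes' occurs in exactly those taxa and in no other taxon (including the outgroup).

C1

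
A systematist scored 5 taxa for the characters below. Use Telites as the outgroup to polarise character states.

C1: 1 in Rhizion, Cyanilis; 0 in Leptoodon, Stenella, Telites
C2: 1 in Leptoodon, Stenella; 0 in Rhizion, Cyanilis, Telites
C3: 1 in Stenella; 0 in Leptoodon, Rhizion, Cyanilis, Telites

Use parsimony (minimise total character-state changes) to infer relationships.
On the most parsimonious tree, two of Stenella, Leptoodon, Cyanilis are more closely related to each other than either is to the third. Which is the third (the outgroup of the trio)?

The outgroup has state '0' for every character, so '1' is the derived state throughout.
C1 (derived state '1') is shared by Cyanilis and Rhizion — a synapomorphy uniting that clade.
C2: derived state '1' in Leptoodon and Stenella only — synapomorphy for {Leptoodon, Stenella}.
C3 (derived state '1') is unique to Stenella (autapomorphy; uninformative for grouping).
Most parsimonious ingroup topology: ((Rhizion,Cyanilis),(Leptoodon,Stenella)).
Stenella and Leptoodon share a more recent common ancestor with each other than either does with Cyanilis, so Cyanilis is the least closely related of the three.

Cyanilis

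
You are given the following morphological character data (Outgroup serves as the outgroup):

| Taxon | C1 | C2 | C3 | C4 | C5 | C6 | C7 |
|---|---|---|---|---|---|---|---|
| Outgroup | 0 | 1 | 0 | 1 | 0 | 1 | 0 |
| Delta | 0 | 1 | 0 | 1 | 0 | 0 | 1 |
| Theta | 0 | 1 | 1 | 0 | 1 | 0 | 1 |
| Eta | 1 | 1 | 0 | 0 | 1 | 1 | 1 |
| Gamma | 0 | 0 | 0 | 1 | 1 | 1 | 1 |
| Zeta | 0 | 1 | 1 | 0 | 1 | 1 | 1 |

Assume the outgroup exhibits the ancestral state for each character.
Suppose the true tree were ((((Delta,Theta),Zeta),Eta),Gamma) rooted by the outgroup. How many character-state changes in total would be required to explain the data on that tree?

Map each character onto ((((Delta,Theta),Zeta),Eta),Gamma) (rooted by Outgroup) and count the minimum state changes it requires (Fitch parsimony):
C1: 1; C2: 1; C3: 2; C4: 2; C5: 2; C6: 1; C7: 1.
Total tree length = 10.

10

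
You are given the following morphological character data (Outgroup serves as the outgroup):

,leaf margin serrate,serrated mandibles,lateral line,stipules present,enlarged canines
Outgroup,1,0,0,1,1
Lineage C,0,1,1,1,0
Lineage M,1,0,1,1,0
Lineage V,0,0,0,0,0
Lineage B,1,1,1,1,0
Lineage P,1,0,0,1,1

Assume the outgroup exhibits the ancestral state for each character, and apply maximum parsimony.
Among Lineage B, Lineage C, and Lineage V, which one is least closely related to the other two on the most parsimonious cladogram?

Lineage V

Character polarity is set by the outgroup: the derived state is whichever differs from the outgroup's state, so for leaf margin serrate, stipules present, enlarged canines the derived state is '0', and for the remaining characters it is '1'.
leaf margin serrate (state '0') occurs in Lineage C and Lineage V but conflicts with the nesting implied by the other characters — most parsimoniously interpreted as homoplasy.
Only Lineage B and Lineage C show the derived state '1' for serrated mandibles, supporting them as a clade.
lateral line: derived state '1' in Lineage B, Lineage C, and Lineage M only — synapomorphy for {Lineage B, Lineage C, Lineage M}.
stipules present (derived state '0') is unique to Lineage V (autapomorphy; uninformative for grouping).
enlarged canines (derived state '0') is shared by Lineage B, Lineage C, Lineage M, and Lineage V — a synapomorphy uniting that clade.
Most parsimonious ingroup topology: ((((Lineage C,Lineage B),Lineage M),Lineage V),Lineage P).
Lineage B and Lineage C share a more recent common ancestor with each other than either does with Lineage V, so Lineage V is the least closely related of the three.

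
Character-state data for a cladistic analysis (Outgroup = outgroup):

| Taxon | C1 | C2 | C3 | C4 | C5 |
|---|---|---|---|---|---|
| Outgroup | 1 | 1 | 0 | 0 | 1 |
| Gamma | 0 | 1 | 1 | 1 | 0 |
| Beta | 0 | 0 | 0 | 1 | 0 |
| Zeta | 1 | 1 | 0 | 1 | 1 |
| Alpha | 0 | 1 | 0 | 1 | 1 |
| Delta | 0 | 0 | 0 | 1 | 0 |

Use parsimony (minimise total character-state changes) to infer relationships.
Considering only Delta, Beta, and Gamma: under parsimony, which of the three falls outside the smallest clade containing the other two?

Character polarity is set by the outgroup: the derived state is whichever differs from the outgroup's state, so for C1, C2, C5 the derived state is '0', and for the remaining characters it is '1'.
C1: derived state '0' in Alpha, Beta, Delta, and Gamma only — synapomorphy for {Alpha, Beta, Delta, Gamma}.
C2 (derived state '0') is shared by Beta and Delta — a synapomorphy uniting that clade.
C3 (derived state '1') is unique to Gamma (autapomorphy; uninformative for grouping).
C4 (derived state '1') is shared by all ingroup taxa — unites the whole ingroup.
C5: derived state '0' in Beta, Delta, and Gamma only — synapomorphy for {Beta, Delta, Gamma}.
Most parsimonious ingroup topology: (((Gamma,(Beta,Delta)),Alpha),Zeta).
Beta and Delta share a more recent common ancestor with each other than either does with Gamma, so Gamma is the least closely related of the three.

Gamma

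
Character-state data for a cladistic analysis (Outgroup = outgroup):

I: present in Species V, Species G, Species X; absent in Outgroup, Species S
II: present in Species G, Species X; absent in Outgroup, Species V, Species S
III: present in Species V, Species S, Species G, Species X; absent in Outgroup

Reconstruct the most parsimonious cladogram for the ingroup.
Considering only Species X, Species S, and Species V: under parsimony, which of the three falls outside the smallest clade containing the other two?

The outgroup has state 'absent' for every character, so 'present' is the derived state throughout.
Only Species G, Species V, and Species X show the derived state 'present' for I, supporting them as a clade.
II: derived state 'present' in Species G and Species X only — synapomorphy for {Species G, Species X}.
All ingroup taxa share the derived state 'present' for III; it defines the ingroup but does not resolve relationships within it.
Most parsimonious ingroup topology: ((Species V,(Species G,Species X)),Species S).
Species X and Species V share a more recent common ancestor with each other than either does with Species S, so Species S is the least closely related of the three.

Species S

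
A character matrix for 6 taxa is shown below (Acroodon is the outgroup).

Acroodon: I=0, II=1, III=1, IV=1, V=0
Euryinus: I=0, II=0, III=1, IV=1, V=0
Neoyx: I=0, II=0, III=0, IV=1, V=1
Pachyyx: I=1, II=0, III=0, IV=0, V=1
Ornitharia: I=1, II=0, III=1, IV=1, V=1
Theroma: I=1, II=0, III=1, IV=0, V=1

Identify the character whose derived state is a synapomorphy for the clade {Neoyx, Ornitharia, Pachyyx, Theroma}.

Character polarity is set by the outgroup: the derived state is whichever differs from the outgroup's state, so for II, III, IV the derived state is '0', and for the remaining characters it is '1'.
Only Ornitharia, Pachyyx, and Theroma show the derived state '1' for I, supporting them as a clade.
All ingroup taxa share the derived state '0' for II; it defines the ingroup but does not resolve relationships within it.
III groups Neoyx and Pachyyx, which is incompatible with the clades supported by the remaining characters; treating it as convergent (homoplasy) costs fewer steps than any alternative tree.
IV (derived state '0') is shared by Pachyyx and Theroma — a synapomorphy uniting that clade.
V: derived state '1' in Neoyx, Ornitharia, Pachyyx, and Theroma only — synapomorphy for {Neoyx, Ornitharia, Pachyyx, Theroma}.
Most parsimonious ingroup topology: (Euryinus,(Neoyx,((Pachyyx,Theroma),Ornitharia))).
The clade {Neoyx, Ornitharia, Pachyyx, Theroma} is supported by V: its derived state '1' occurs in exactly those taxa and in no other taxon (including the outgroup).

V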